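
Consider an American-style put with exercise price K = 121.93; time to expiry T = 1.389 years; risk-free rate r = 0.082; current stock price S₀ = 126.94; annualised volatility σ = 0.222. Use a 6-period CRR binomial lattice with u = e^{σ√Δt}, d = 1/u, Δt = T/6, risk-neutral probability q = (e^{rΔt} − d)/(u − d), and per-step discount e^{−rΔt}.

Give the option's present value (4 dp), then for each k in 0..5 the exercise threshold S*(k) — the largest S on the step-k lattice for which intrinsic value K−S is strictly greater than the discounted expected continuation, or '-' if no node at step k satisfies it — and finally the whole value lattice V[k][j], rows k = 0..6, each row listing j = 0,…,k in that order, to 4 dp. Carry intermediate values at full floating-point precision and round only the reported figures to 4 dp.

price = 6.2636
boundary = - - 102.5229 92.1366 102.5229 92.1366
tree:
6.2636
11.2301 2.6197
19.4071 5.2619 0.6568
29.7934 10.2959 1.5314 0.0000
39.1275 19.4071 3.5704 0.0000 0.0000
47.5160 29.7934 8.3241 0.0000 0.0000 0.0000
55.0547 39.1275 19.4071 0.0000 0.0000 0.0000 0.0000

params: Δt=0.23150 u=1.11273 d=0.89869 q=0.56286 e^(-rΔt)=0.98120
t_6 payoffs: 55.0547 39.1275 19.4071 0.0000 0.0000 0.0000 0.0000
t_5: node(5,0) S=74.4140 payoff=47.5160 vs cont=45.2232 → 47.5160 [stop]  node(5,1) S=92.1366 payoff=29.7934 vs cont=27.5006 → 29.7934 [stop]  node(5,2) S=114.0801 payoff=7.8499 vs cont=8.3241 → 8.3241 [wait]  node(5,3) S=141.2496 payoff=0.0000 vs cont=0.0000 → 0.0000 [wait]  node(5,4) S=174.8899 payoff=0.0000 vs cont=0.0000 → 0.0000 [wait]  node(5,5) S=216.5421 payoff=0.0000 vs cont=0.0000 → 0.0000 [wait]  ⇒ S*(5)=92.1366
t_4: node(4,0) S=82.8025 payoff=39.1275 vs cont=36.8347 → 39.1275 [stop]  node(4,1) S=102.5229 payoff=19.4071 vs cont=17.3762 → 19.4071 [stop]  node(4,2) S=126.9400 payoff=0.0000 vs cont=3.5704 → 3.5704 [wait]  node(4,3) S=157.1723 payoff=0.0000 vs cont=0.0000 → 0.0000 [wait]  node(4,4) S=194.6048 payoff=0.0000 vs cont=0.0000 → 0.0000 [wait]  ⇒ S*(4)=102.5229
t_3: node(3,0) S=92.1366 payoff=29.7934 vs cont=27.5006 → 29.7934 [stop]  node(3,1) S=114.0801 payoff=7.8499 vs cont=10.2959 → 10.2959 [wait]  node(3,2) S=141.2496 payoff=0.0000 vs cont=1.5314 → 1.5314 [wait]  node(3,3) S=174.8899 payoff=0.0000 vs cont=0.0000 → 0.0000 [wait]  ⇒ S*(3)=92.1366
t_2: node(2,0) S=102.5229 payoff=19.4071 vs cont=18.4652 → 19.4071 [stop]  node(2,1) S=126.9400 payoff=0.0000 vs cont=5.2619 → 5.2619 [wait]  node(2,2) S=157.1723 payoff=0.0000 vs cont=0.6568 → 0.6568 [wait]  ⇒ S*(2)=102.5229
t_1: node(1,0) S=114.0801 payoff=7.8499 vs cont=11.2301 → 11.2301 [wait]  node(1,1) S=141.2496 payoff=0.0000 vs cont=2.6197 → 2.6197 [wait]  ⇒ S*(1)=-
t_0: node(0,0) S=126.9400 payoff=0.0000 vs cont=6.2636 → 6.2636 [wait]  ⇒ S*(0)=-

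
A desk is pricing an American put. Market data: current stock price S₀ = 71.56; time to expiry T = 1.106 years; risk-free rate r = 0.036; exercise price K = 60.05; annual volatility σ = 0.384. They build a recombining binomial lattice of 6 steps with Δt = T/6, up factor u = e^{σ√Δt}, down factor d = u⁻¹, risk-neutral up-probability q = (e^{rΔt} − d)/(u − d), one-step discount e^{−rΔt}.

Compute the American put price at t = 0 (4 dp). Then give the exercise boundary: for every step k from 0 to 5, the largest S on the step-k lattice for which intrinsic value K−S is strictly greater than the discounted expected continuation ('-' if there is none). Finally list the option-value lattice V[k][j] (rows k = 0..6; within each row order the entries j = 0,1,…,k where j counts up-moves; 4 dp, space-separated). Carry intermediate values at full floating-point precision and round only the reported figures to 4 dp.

params: Δt=0.18433 u=1.17924 d=0.84801 q=0.47898 e^(-rΔt)=0.99339
t_6 payoffs: 33.4387 23.0444 8.5901 0.0000 0.0000 0.0000 0.0000
t_5: node(5,0) S=31.3810 payoff=28.6690 vs cont=28.2718 → 28.6690 [stop]  node(5,1) S=43.6383 payoff=16.4117 vs cont=16.0145 → 16.4117 [stop]  node(5,2) S=60.6834 payoff=0.0000 vs cont=4.4460 → 4.4460 [wait]  node(5,3) S=84.3861 payoff=0.0000 vs cont=0.0000 → 0.0000 [wait]  node(5,4) S=117.3471 payoff=0.0000 vs cont=0.0000 → 0.0000 [wait]  node(5,5) S=163.1827 payoff=0.0000 vs cont=0.0000 → 0.0000 [wait]  ⇒ S*(5)=43.6383
t_4: node(4,0) S=37.0056 payoff=23.0444 vs cont=22.6472 → 23.0444 [stop]  node(4,1) S=51.4599 payoff=8.5901 vs cont=10.6098 → 10.6098 [wait]  node(4,2) S=71.5600 payoff=0.0000 vs cont=2.3012 → 2.3012 [wait]  node(4,3) S=99.5112 payoff=0.0000 vs cont=0.0000 → 0.0000 [wait]  node(4,4) S=138.3800 payoff=0.0000 vs cont=0.0000 → 0.0000 [wait]  ⇒ S*(4)=37.0056
t_3: node(3,0) S=43.6383 payoff=16.4117 vs cont=16.9755 → 16.9755 [wait]  node(3,1) S=60.6834 payoff=0.0000 vs cont=6.5863 → 6.5863 [wait]  node(3,2) S=84.3861 payoff=0.0000 vs cont=1.1910 → 1.1910 [wait]  node(3,3) S=117.3471 payoff=0.0000 vs cont=0.0000 → 0.0000 [wait]  ⇒ S*(3)=-
t_2: node(2,0) S=51.4599 payoff=8.5901 vs cont=11.9199 → 11.9199 [wait]  node(2,1) S=71.5600 payoff=0.0000 vs cont=3.9756 → 3.9756 [wait]  node(2,2) S=99.5112 payoff=0.0000 vs cont=0.6164 → 0.6164 [wait]  ⇒ S*(2)=-
t_1: node(1,0) S=60.6834 payoff=0.0000 vs cont=8.0611 → 8.0611 [wait]  node(1,1) S=84.3861 payoff=0.0000 vs cont=2.3510 → 2.3510 [wait]  ⇒ S*(1)=-
t_0: node(0,0) S=71.5600 payoff=0.0000 vs cont=5.2909 → 5.2909 [wait]  ⇒ S*(0)=-

price = 5.2909
boundary = - - - - 37.0056 43.6383
tree:
5.2909
8.0611 2.3510
11.9199 3.9756 0.6164
16.9755 6.5863 1.1910 0.0000
23.0444 10.6098 2.3012 0.0000 0.0000
28.6690 16.4117 4.4460 0.0000 0.0000 0.0000
33.4387 23.0444 8.5901 0.0000 0.0000 0.0000 0.0000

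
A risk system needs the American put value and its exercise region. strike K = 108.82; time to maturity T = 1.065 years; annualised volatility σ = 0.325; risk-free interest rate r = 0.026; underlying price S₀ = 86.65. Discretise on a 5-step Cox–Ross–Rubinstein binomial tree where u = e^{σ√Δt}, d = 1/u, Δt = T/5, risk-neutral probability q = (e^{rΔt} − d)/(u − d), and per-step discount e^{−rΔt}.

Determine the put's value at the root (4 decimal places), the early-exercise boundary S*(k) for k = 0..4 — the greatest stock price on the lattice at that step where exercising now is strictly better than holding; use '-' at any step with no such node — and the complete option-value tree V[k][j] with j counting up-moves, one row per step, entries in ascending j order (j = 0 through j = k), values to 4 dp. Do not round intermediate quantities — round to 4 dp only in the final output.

params: Δt=0.21300 u=1.16183 d=0.86071 q=0.48101 e^(-rΔt)=0.99448
t_5 payoffs: 67.8882 53.5685 34.2392 8.1477 0.0000 0.0000
t_4: node(4,0) S=47.5557 payoff=61.2643 vs cont=60.6633 → 61.2643 [stop]  node(4,1) S=64.1927 payoff=44.6273 vs cont=44.0263 → 44.6273 [stop]  node(4,2) S=86.6500 payoff=22.1700 vs cont=21.5690 → 22.1700 [stop]  node(4,3) S=116.9638 payoff=0.0000 vs cont=4.2052 → 4.2052 [wait]  node(4,4) S=157.8826 payoff=0.0000 vs cont=0.0000 → 0.0000 [wait]  ⇒ S*(4)=86.6500
t_3: node(3,0) S=55.2515 payoff=53.5685 vs cont=52.9675 → 53.5685 [stop]  node(3,1) S=74.5808 payoff=34.2392 vs cont=33.6382 → 34.2392 [stop]  node(3,2) S=100.6723 payoff=8.1477 vs cont=13.4539 → 13.4539 [wait]  node(3,3) S=135.8917 payoff=0.0000 vs cont=2.1704 → 2.1704 [wait]  ⇒ S*(3)=74.5808
t_2: node(2,0) S=64.1927 payoff=44.6273 vs cont=44.0263 → 44.6273 [stop]  node(2,1) S=86.6500 payoff=22.1700 vs cont=24.1073 → 24.1073 [wait]  node(2,2) S=116.9638 payoff=0.0000 vs cont=7.9821 → 7.9821 [wait]  ⇒ S*(2)=64.1927
t_1: node(1,0) S=74.5808 payoff=34.2392 vs cont=34.5649 → 34.5649 [wait]  node(1,1) S=100.6723 payoff=8.1477 vs cont=16.2605 → 16.2605 [wait]  ⇒ S*(1)=-
t_0: node(0,0) S=86.6500 payoff=22.1700 vs cont=25.6180 → 25.6180 [wait]  ⇒ S*(0)=-

price = 25.6180
boundary = - - 64.1927 74.5808 86.6500
tree:
25.6180
34.5649 16.2605
44.6273 24.1073 7.9821
53.5685 34.2392 13.4539 2.1704
61.2643 44.6273 22.1700 4.2052 0.0000
67.8882 53.5685 34.2392 8.1477 0.0000 0.0000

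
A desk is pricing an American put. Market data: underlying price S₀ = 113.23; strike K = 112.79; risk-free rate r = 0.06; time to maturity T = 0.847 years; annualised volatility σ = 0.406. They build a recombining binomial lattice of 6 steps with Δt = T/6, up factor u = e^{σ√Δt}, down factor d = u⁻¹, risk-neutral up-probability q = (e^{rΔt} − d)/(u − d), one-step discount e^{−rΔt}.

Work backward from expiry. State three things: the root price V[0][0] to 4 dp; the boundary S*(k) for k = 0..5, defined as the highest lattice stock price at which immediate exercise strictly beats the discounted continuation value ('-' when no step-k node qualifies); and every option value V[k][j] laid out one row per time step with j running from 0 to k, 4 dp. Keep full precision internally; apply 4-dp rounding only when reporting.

Δt=0.14117, u=1.16479, d=0.85852, q=0.48971, disc=e^(-rΔt)=0.99157
k=6 terminal: V=max(K-S,0) → 67.4512 51.2769 29.3327 0.0000 0.0000 0.0000 0.0000
k=5: j=0 S=52.8103 intr=59.9797 cont=59.0284 V=59.9797[EX]; j=1 S=71.6499 intr=41.1401 cont=40.1888 V=41.1401[EX]; j=2 S=97.2104 intr=15.5796 cont=14.8419 V=15.5796[EX]; j=3 S=131.8895 intr=0.0000 cont=0.0000 V=0.0000[hold]; j=4 S=178.9399 intr=0.0000 cont=0.0000 V=0.0000[hold]; j=5 S=242.7752 intr=0.0000 cont=0.0000 V=0.0000[hold]  S*(5)=97.2104
k=4: j=0 S=61.5131 intr=51.2769 cont=50.3257 V=51.2769[EX]; j=1 S=83.4573 intr=29.3327 cont=28.3814 V=29.3327[EX]; j=2 S=113.2300 intr=0.0000 cont=7.8830 V=7.8830[hold]; j=3 S=153.6238 intr=0.0000 cont=0.0000 V=0.0000[hold]; j=4 S=208.4278 intr=0.0000 cont=0.0000 V=0.0000[hold]  S*(4)=83.4573
k=3: j=0 S=71.6499 intr=41.1401 cont=40.1888 V=41.1401[EX]; j=1 S=97.2104 intr=15.5796 cont=18.6698 V=18.6698[hold]; j=2 S=131.8895 intr=0.0000 cont=3.9887 V=3.9887[hold]; j=3 S=178.9399 intr=0.0000 cont=0.0000 V=0.0000[hold]  S*(3)=71.6499
k=2: j=0 S=83.4573 intr=29.3327 cont=29.8819 V=29.8819[hold]; j=1 S=113.2300 intr=0.0000 cont=11.3835 V=11.3835[hold]; j=2 S=153.6238 intr=0.0000 cont=2.0182 V=2.0182[hold]  S*(2)=-
k=1: j=0 S=97.2104 intr=15.5796 cont=20.6474 V=20.6474[hold]; j=1 S=131.8895 intr=0.0000 cont=6.7399 V=6.7399[hold]  S*(1)=-
k=0: j=0 S=113.2300 intr=0.0000 cont=13.7200 V=13.7200[hold]  S*(0)=-

price = 13.7200
boundary = - - - 71.6499 83.4573 97.2104
tree:
13.7200
20.6474 6.7399
29.8819 11.3835 2.0182
41.1401 18.6698 3.9887 0.0000
51.2769 29.3327 7.8830 0.0000 0.0000
59.9797 41.1401 15.5796 0.0000 0.0000 0.0000
67.4512 51.2769 29.3327 0.0000 0.0000 0.0000 0.0000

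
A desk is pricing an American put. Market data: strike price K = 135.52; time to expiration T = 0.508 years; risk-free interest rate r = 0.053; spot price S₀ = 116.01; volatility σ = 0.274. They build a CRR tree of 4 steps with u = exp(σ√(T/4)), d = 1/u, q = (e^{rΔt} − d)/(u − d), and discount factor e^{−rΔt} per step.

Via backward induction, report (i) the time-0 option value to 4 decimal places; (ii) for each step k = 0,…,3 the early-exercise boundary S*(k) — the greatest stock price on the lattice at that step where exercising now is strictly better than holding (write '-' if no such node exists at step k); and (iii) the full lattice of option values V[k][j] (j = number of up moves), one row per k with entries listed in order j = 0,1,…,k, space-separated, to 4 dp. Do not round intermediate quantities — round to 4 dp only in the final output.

Δt=0.12700  u=1.10257  d=0.90697  q=0.51014  discount=0.99329
step 4 (expiry): payoffs max(K−S,0) = 57.0203 40.0907 19.5100 0.0000 0.0000
step 3: (k=3,j=0): S=86.5515, (K−S)⁺=48.9685, hold=48.0594 ⇒ V=48.9685 exercise | (k=3,j=1): S=105.2176, (K−S)⁺=30.3024, hold=29.3933 ⇒ V=30.3024 exercise | (k=3,j=2): S=127.9094, (K−S)⁺=7.6106, hold=9.4931 ⇒ V=9.4931 continue | (k=3,j=3): S=155.4949, (K−S)⁺=0.0000, hold=0.0000 ⇒ V=0.0000 continue  boundary S*=105.2176
step 2: (k=2,j=0): S=95.4293, (K−S)⁺=40.0907, hold=39.1816 ⇒ V=40.0907 exercise | (k=2,j=1): S=116.0100, (K−S)⁺=19.5100, hold=19.5548 ⇒ V=19.5548 continue | (k=2,j=2): S=141.0293, (K−S)⁺=0.0000, hold=4.6192 ⇒ V=4.6192 continue  boundary S*=95.4293
step 1: (k=1,j=0): S=105.2176, (K−S)⁺=30.3024, hold=29.4159 ⇒ V=30.3024 exercise | (k=1,j=1): S=127.9094, (K−S)⁺=7.6106, hold=11.8555 ⇒ V=11.8555 continue  boundary S*=105.2176
step 0: (k=0,j=0): S=116.0100, (K−S)⁺=19.5100, hold=20.7518 ⇒ V=20.7518 continue  boundary S*=-

price = 20.7518
boundary = - 105.2176 95.4293 105.2176
tree:
20.7518
30.3024 11.8555
40.0907 19.5548 4.6192
48.9685 30.3024 9.4931 0.0000
57.0203 40.0907 19.5100 0.0000 0.0000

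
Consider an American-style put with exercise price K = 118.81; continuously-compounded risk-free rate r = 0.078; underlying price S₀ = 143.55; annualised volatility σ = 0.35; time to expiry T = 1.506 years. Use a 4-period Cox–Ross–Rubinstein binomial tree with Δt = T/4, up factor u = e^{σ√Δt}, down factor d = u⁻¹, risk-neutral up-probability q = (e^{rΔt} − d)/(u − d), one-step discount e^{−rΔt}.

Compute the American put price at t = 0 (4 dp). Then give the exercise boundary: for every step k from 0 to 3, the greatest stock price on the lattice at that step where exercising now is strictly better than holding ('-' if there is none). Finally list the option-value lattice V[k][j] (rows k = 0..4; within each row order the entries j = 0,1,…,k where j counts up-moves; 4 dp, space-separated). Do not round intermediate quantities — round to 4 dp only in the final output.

price = 8.4996
boundary = - - - 75.3699
tree:
8.4996
15.2475 2.6456
26.4215 5.6218 0.0000
43.4401 11.9460 0.0000 0.0000
58.0064 25.3843 0.0000 0.0000 0.0000

params: Δt=0.37650 u=1.23956 d=0.80674 q=0.51537 e^(-rΔt)=0.97106
t_4 payoffs: 58.0064 25.3843 0.0000 0.0000 0.0000
t_3: node(3,0) S=75.3699 payoff=43.4401 vs cont=40.0018 → 43.4401 [stop]  node(3,1) S=115.8070 payoff=3.0030 vs cont=11.9460 → 11.9460 [wait]  node(3,2) S=177.9392 payoff=0.0000 vs cont=0.0000 → 0.0000 [wait]  node(3,3) S=273.4064 payoff=0.0000 vs cont=0.0000 → 0.0000 [wait]  ⇒ S*(3)=75.3699
t_2: node(2,0) S=93.4257 payoff=25.3843 vs cont=26.4215 → 26.4215 [wait]  node(2,1) S=143.5500 payoff=0.0000 vs cont=5.6218 → 5.6218 [wait]  node(2,2) S=220.5668 payoff=0.0000 vs cont=0.0000 → 0.0000 [wait]  ⇒ S*(2)=-
t_1: node(1,0) S=115.8070 payoff=3.0030 vs cont=15.2475 → 15.2475 [wait]  node(1,1) S=177.9392 payoff=0.0000 vs cont=2.6456 → 2.6456 [wait]  ⇒ S*(1)=-
t_0: node(0,0) S=143.5500 payoff=0.0000 vs cont=8.4996 → 8.4996 [wait]  ⇒ S*(0)=-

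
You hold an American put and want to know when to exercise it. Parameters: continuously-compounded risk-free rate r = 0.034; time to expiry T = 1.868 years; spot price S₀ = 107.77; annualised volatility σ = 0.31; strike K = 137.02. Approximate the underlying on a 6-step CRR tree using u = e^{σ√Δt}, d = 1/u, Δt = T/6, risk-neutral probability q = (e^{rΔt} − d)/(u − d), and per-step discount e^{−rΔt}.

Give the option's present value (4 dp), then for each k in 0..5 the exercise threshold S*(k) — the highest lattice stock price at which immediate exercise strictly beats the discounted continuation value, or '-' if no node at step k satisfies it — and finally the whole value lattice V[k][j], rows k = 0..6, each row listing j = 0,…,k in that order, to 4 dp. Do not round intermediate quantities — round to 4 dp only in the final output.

Δt=0.31133  u=1.18883  d=0.84116  q=0.48747  discount=0.98947
step 6 (expiry): payoffs max(K−S,0) = 98.8454 83.0670 60.7670 29.2500 0.0000 0.0000 0.0000
step 5: (k=5,j=0): S=45.3832, (K−S)⁺=91.6368, hold=90.1941 ⇒ V=91.6368 exercise | (k=5,j=1): S=64.1411, (K−S)⁺=72.8789, hold=71.4362 ⇒ V=72.8789 exercise | (k=5,j=2): S=90.6520, (K−S)⁺=46.3680, hold=44.9253 ⇒ V=46.3680 exercise | (k=5,j=3): S=128.1204, (K−S)⁺=8.8996, hold=14.8336 ⇒ V=14.8336 continue | (k=5,j=4): S=181.0754, (K−S)⁺=0.0000, hold=0.0000 ⇒ V=0.0000 continue | (k=5,j=5): S=255.9179, (K−S)⁺=0.0000, hold=0.0000 ⇒ V=0.0000 continue  boundary S*=90.6520
step 4: (k=4,j=0): S=53.9530, (K−S)⁺=83.0670, hold=81.6242 ⇒ V=83.0670 exercise | (k=4,j=1): S=76.2530, (K−S)⁺=60.7670, hold=59.3243 ⇒ V=60.7670 exercise | (k=4,j=2): S=107.7700, (K−S)⁺=29.2500, hold=30.6695 ⇒ V=30.6695 continue | (k=4,j=3): S=152.3137, (K−S)⁺=0.0000, hold=7.5226 ⇒ V=7.5226 continue | (k=4,j=4): S=215.2683, (K−S)⁺=0.0000, hold=0.0000 ⇒ V=0.0000 continue  boundary S*=76.2530
step 3: (k=3,j=0): S=64.1411, (K−S)⁺=72.8789, hold=71.4362 ⇒ V=72.8789 exercise | (k=3,j=1): S=90.6520, (K−S)⁺=46.3680, hold=45.6099 ⇒ V=46.3680 exercise | (k=3,j=2): S=128.1204, (K−S)⁺=8.8996, hold=19.1818 ⇒ V=19.1818 continue | (k=3,j=3): S=181.0754, (K−S)⁺=0.0000, hold=3.8149 ⇒ V=3.8149 continue  boundary S*=90.6520
step 2: (k=2,j=0): S=76.2530, (K−S)⁺=60.7670, hold=59.3243 ⇒ V=60.7670 exercise | (k=2,j=1): S=107.7700, (K−S)⁺=29.2500, hold=32.7668 ⇒ V=32.7668 continue | (k=2,j=2): S=152.3137, (K−S)⁺=0.0000, hold=11.5678 ⇒ V=11.5678 continue  boundary S*=76.2530
step 1: (k=1,j=0): S=90.6520, (K−S)⁺=46.3680, hold=46.6216 ⇒ V=46.6216 continue | (k=1,j=1): S=128.1204, (K−S)⁺=8.8996, hold=22.1967 ⇒ V=22.1967 continue  boundary S*=-
step 0: (k=0,j=0): S=107.7700, (K−S)⁺=29.2500, hold=34.3496 ⇒ V=34.3496 continue  boundary S*=-

price = 34.3496
boundary = - - 76.2530 90.6520 76.2530 90.6520
tree:
34.3496
46.6216 22.1967
60.7670 32.7668 11.5678
72.8789 46.3680 19.1818 3.8149
83.0670 60.7670 30.6695 7.5226 0.0000
91.6368 72.8789 46.3680 14.8336 0.0000 0.0000
98.8454 83.0670 60.7670 29.2500 0.0000 0.0000 0.0000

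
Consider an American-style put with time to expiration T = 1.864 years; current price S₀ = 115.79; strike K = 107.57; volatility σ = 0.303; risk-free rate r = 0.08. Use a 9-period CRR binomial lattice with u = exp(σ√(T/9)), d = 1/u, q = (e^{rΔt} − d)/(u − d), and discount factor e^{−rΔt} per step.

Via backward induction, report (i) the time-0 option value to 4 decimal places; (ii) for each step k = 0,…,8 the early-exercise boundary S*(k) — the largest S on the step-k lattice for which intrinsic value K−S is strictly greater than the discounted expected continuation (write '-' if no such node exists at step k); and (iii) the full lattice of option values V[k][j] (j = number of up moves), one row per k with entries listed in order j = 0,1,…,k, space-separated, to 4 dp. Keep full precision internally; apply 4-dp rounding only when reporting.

Δt=0.20711  u=1.14785  d=0.87119  q=0.52597  discount=0.98357
step 9 (expiry): payoffs max(K−S,0) = 74.0971 63.4672 49.4616 31.0083 6.6948 0.0000 0.0000 0.0000 0.0000 0.0000
step 8: (k=8,j=0): S=38.4219, (K−S)⁺=69.1481, hold=67.3804 ⇒ V=69.1481 exercise | (k=8,j=1): S=50.6235, (K−S)⁺=56.9465, hold=55.1789 ⇒ V=56.9465 exercise | (k=8,j=2): S=66.6999, (K−S)⁺=40.8701, hold=39.1025 ⇒ V=40.8701 exercise | (k=8,j=3): S=87.8816, (K−S)⁺=19.6884, hold=17.9207 ⇒ V=19.6884 exercise | (k=8,j=4): S=115.7900, (K−S)⁺=0.0000, hold=3.1214 ⇒ V=3.1214 continue | (k=8,j=5): S=152.5612, (K−S)⁺=0.0000, hold=0.0000 ⇒ V=0.0000 continue | (k=8,j=6): S=201.0096, (K−S)⁺=0.0000, hold=0.0000 ⇒ V=0.0000 continue | (k=8,j=7): S=264.8438, (K−S)⁺=0.0000, hold=0.0000 ⇒ V=0.0000 continue | (k=8,j=8): S=348.9496, (K−S)⁺=0.0000, hold=0.0000 ⇒ V=0.0000 continue  boundary S*=87.8816
step 7: (k=7,j=0): S=44.1028, (K−S)⁺=63.4672, hold=61.6996 ⇒ V=63.4672 exercise | (k=7,j=1): S=58.1084, (K−S)⁺=49.4616, hold=47.6940 ⇒ V=49.4616 exercise | (k=7,j=2): S=76.5617, (K−S)⁺=31.0083, hold=29.2407 ⇒ V=31.0083 exercise | (k=7,j=3): S=100.8752, (K−S)⁺=6.6948, hold=10.7943 ⇒ V=10.7943 continue | (k=7,j=4): S=132.9100, (K−S)⁺=0.0000, hold=1.4553 ⇒ V=1.4553 continue | (k=7,j=5): S=175.1179, (K−S)⁺=0.0000, hold=0.0000 ⇒ V=0.0000 continue | (k=7,j=6): S=230.7296, (K−S)⁺=0.0000, hold=0.0000 ⇒ V=0.0000 continue | (k=7,j=7): S=304.0019, (K−S)⁺=0.0000, hold=0.0000 ⇒ V=0.0000 continue  boundary S*=76.5617
step 6: (k=6,j=0): S=50.6235, (K−S)⁺=56.9465, hold=55.1789 ⇒ V=56.9465 exercise | (k=6,j=1): S=66.6999, (K−S)⁺=40.8701, hold=39.1025 ⇒ V=40.8701 exercise | (k=6,j=2): S=87.8816, (K−S)⁺=19.6884, hold=20.0415 ⇒ V=20.0415 continue | (k=6,j=3): S=115.7900, (K−S)⁺=0.0000, hold=5.7856 ⇒ V=5.7856 continue | (k=6,j=4): S=152.5612, (K−S)⁺=0.0000, hold=0.6785 ⇒ V=0.6785 continue | (k=6,j=5): S=201.0096, (K−S)⁺=0.0000, hold=0.0000 ⇒ V=0.0000 continue | (k=6,j=6): S=264.8438, (K−S)⁺=0.0000, hold=0.0000 ⇒ V=0.0000 continue  boundary S*=66.6999
step 5: (k=5,j=0): S=58.1084, (K−S)⁺=49.4616, hold=47.6940 ⇒ V=49.4616 exercise | (k=5,j=1): S=76.5617, (K−S)⁺=31.0083, hold=29.4234 ⇒ V=31.0083 exercise | (k=5,j=2): S=100.8752, (K−S)⁺=6.6948, hold=12.3373 ⇒ V=12.3373 continue | (k=5,j=3): S=132.9100, (K−S)⁺=0.0000, hold=3.0485 ⇒ V=3.0485 continue | (k=5,j=4): S=175.1179, (K−S)⁺=0.0000, hold=0.3164 ⇒ V=0.3164 continue | (k=5,j=5): S=230.7296, (K−S)⁺=0.0000, hold=0.0000 ⇒ V=0.0000 continue  boundary S*=76.5617
step 4: (k=4,j=0): S=66.6999, (K−S)⁺=40.8701, hold=39.1025 ⇒ V=40.8701 exercise | (k=4,j=1): S=87.8816, (K−S)⁺=19.6884, hold=20.8397 ⇒ V=20.8397 continue | (k=4,j=2): S=115.7900, (K−S)⁺=0.0000, hold=7.3292 ⇒ V=7.3292 continue | (k=4,j=3): S=152.5612, (K−S)⁺=0.0000, hold=1.5850 ⇒ V=1.5850 continue | (k=4,j=4): S=201.0096, (K−S)⁺=0.0000, hold=0.1475 ⇒ V=0.1475 continue  boundary S*=66.6999
step 3: (k=3,j=0): S=76.5617, (K−S)⁺=31.0083, hold=29.8363 ⇒ V=31.0083 exercise | (k=3,j=1): S=100.8752, (K−S)⁺=6.6948, hold=13.5080 ⇒ V=13.5080 continue | (k=3,j=2): S=132.9100, (K−S)⁺=0.0000, hold=4.2372 ⇒ V=4.2372 continue | (k=3,j=3): S=175.1179, (K−S)⁺=0.0000, hold=0.8153 ⇒ V=0.8153 continue  boundary S*=76.5617
step 2: (k=2,j=0): S=87.8816, (K−S)⁺=19.6884, hold=21.4454 ⇒ V=21.4454 continue | (k=2,j=1): S=115.7900, (K−S)⁺=0.0000, hold=8.4900 ⇒ V=8.4900 continue | (k=2,j=2): S=152.5612, (K−S)⁺=0.0000, hold=2.3973 ⇒ V=2.3973 continue  boundary S*=-
step 1: (k=1,j=0): S=100.8752, (K−S)⁺=6.6948, hold=14.3908 ⇒ V=14.3908 continue | (k=1,j=1): S=132.9100, (K−S)⁺=0.0000, hold=5.1986 ⇒ V=5.1986 continue  boundary S*=-
step 0: (k=0,j=0): S=115.7900, (K−S)⁺=0.0000, hold=9.3990 ⇒ V=9.3990 continue  boundary S*=-

price = 9.3990
boundary = - - - 76.5617 66.6999 76.5617 66.6999 76.5617 87.8816
tree:
9.3990
14.3908 5.1986
21.4454 8.4900 2.3973
31.0083 13.5080 4.2372 0.8153
40.8701 20.8397 7.3292 1.5850 0.1475
49.4616 31.0083 12.3373 3.0485 0.3164 0.0000
56.9465 40.8701 20.0415 5.7856 0.6785 0.0000 0.0000
63.4672 49.4616 31.0083 10.7943 1.4553 0.0000 0.0000 0.0000
69.1481 56.9465 40.8701 19.6884 3.1214 0.0000 0.0000 0.0000 0.0000
74.0971 63.4672 49.4616 31.0083 6.6948 0.0000 0.0000 0.0000 0.0000 0.0000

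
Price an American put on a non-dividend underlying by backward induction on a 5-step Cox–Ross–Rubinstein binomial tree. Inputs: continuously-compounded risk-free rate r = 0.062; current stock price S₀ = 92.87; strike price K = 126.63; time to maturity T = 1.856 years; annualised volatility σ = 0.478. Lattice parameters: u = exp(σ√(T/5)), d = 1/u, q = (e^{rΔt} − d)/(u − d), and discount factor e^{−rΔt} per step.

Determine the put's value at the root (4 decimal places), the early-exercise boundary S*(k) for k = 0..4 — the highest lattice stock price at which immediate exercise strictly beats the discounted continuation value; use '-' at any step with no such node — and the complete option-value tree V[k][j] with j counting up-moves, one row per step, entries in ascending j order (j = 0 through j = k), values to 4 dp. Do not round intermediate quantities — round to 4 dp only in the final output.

Δt=0.37120, u=1.33807, d=0.74735, q=0.46711, disc=e^(-rΔt)=0.97725
k=5 terminal: V=max(K-S,0) → 104.9787 87.8649 57.2240 2.3636 0.0000 0.0000
k=4: j=0 S=28.9709 intr=97.6591 cont=94.7781 V=97.6591[EX]; j=1 S=51.8703 intr=74.7597 cont=71.8787 V=74.7597[EX]; j=2 S=92.8700 intr=33.7600 cont=30.8790 V=33.7600[EX]; j=3 S=166.2770 intr=0.0000 cont=1.2309 V=1.2309[hold]; j=4 S=297.7069 intr=0.0000 cont=0.0000 V=0.0000[hold]  S*(4)=92.8700
k=3: j=0 S=38.7651 intr=87.8649 cont=84.9839 V=87.8649[EX]; j=1 S=69.4060 intr=57.2240 cont=54.3430 V=57.2240[EX]; j=2 S=124.2664 intr=2.3636 cont=18.1428 V=18.1428[hold]; j=3 S=222.4900 intr=0.0000 cont=0.6410 V=0.6410[hold]  S*(3)=69.4060
k=2: j=0 S=51.8703 intr=74.7597 cont=71.8787 V=74.7597[EX]; j=1 S=92.8700 intr=33.7600 cont=38.0820 V=38.0820[hold]; j=2 S=166.2770 intr=0.0000 cont=9.7406 V=9.7406[hold]  S*(2)=51.8703
k=1: j=0 S=69.4060 intr=57.2240 cont=56.3159 V=57.2240[EX]; j=1 S=124.2664 intr=2.3636 cont=24.2781 V=24.2781[hold]  S*(1)=69.4060
k=0: j=0 S=92.8700 intr=33.7600 cont=40.8827 V=40.8827[hold]  S*(0)=-

price = 40.8827
boundary = - 69.4060 51.8703 69.4060 92.8700
tree:
40.8827
57.2240 24.2781
74.7597 38.0820 9.7406
87.8649 57.2240 18.1428 0.6410
97.6591 74.7597 33.7600 1.2309 0.0000
104.9787 87.8649 57.2240 2.3636 0.0000 0.0000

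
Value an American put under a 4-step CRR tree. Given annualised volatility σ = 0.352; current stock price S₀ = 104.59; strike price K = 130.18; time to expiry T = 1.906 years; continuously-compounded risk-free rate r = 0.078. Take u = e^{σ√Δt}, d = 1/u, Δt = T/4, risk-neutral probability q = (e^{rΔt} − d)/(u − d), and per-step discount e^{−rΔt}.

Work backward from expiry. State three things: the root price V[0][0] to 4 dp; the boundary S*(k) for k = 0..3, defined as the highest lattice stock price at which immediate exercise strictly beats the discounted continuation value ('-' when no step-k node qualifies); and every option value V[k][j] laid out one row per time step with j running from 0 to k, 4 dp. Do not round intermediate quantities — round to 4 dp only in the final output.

price = 30.3710
boundary = - 82.0284 64.3337 82.0284
tree:
30.3710
48.1516 15.9661
65.8463 28.3547 5.5488
79.7240 48.1516 11.9162 0.0000
90.6081 65.8463 25.5900 0.0000 0.0000

params: Δt=0.47650 u=1.27505 d=0.78429 q=0.51671 e^(-rΔt)=0.96352
t_4 payoffs: 90.6081 65.8463 25.5900 0.0000 0.0000
t_3: node(3,0) S=50.4560 payoff=79.7240 vs cont=74.9744 → 79.7240 [stop]  node(3,1) S=82.0284 payoff=48.1516 vs cont=43.4020 → 48.1516 [stop]  node(3,2) S=133.3570 payoff=0.0000 vs cont=11.9162 → 11.9162 [wait]  node(3,3) S=216.8041 payoff=0.0000 vs cont=0.0000 → 0.0000 [wait]  ⇒ S*(3)=82.0284
t_2: node(2,0) S=64.3337 payoff=65.8463 vs cont=61.0967 → 65.8463 [stop]  node(2,1) S=104.5900 payoff=25.5900 vs cont=28.3547 → 28.3547 [wait]  node(2,2) S=170.0363 payoff=0.0000 vs cont=5.5488 → 5.5488 [wait]  ⇒ S*(2)=64.3337
t_1: node(1,0) S=82.0284 payoff=48.1516 vs cont=44.7784 → 48.1516 [stop]  node(1,1) S=133.3570 payoff=0.0000 vs cont=15.9661 → 15.9661 [wait]  ⇒ S*(1)=82.0284
t_0: node(0,0) S=104.5900 payoff=25.5900 vs cont=30.3710 → 30.3710 [wait]  ⇒ S*(0)=-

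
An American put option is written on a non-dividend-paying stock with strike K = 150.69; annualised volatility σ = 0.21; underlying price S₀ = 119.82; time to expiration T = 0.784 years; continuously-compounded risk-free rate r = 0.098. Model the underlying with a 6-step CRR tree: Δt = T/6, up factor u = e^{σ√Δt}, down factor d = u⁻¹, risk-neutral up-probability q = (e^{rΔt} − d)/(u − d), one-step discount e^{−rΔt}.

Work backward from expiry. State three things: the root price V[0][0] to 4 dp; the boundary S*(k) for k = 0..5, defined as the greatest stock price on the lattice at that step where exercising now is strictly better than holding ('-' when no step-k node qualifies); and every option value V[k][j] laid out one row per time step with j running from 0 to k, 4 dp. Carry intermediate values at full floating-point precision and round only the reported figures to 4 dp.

price = 30.8700
boundary = 119.8200 129.2697 119.8200 129.2697 119.8200 129.2697
tree:
30.8700
39.6289 21.4203
47.7476 30.8700 12.6674
55.2728 39.6289 21.4203 6.2399
62.2478 47.7476 30.8700 11.8695 2.0624
68.7130 55.2728 39.6289 21.4203 4.8116 0.0000
74.7056 62.2478 47.7476 30.8700 11.2253 0.0000 0.0000

Δt=0.13067, u=1.07887, d=0.92690, q=0.56584, disc=e^(-rΔt)=0.98728
k=6 terminal: V=max(K-S,0) → 74.7056 62.2478 47.7476 30.8700 11.2253 0.0000 0.0000
k=5: j=0 S=81.9770 intr=68.7130 cont=66.7957 V=68.7130[EX]; j=1 S=95.4172 intr=55.2728 cont=53.3554 V=55.2728[EX]; j=2 S=111.0611 intr=39.6289 cont=37.7116 V=39.6289[EX]; j=3 S=129.2697 intr=21.4203 cont=19.5029 V=21.4203[EX]; j=4 S=150.4637 intr=0.2263 cont=4.8116 V=4.8116[hold]; j=5 S=175.1325 intr=0.0000 cont=0.0000 V=0.0000[hold]  S*(5)=129.2697
k=4: j=0 S=88.4422 intr=62.2478 cont=60.3305 V=62.2478[EX]; j=1 S=102.9424 intr=47.7476 cont=45.8303 V=47.7476[EX]; j=2 S=119.8200 intr=30.8700 cont=28.9527 V=30.8700[EX]; j=3 S=139.4647 intr=11.2253 cont=11.8695 V=11.8695[hold]; j=4 S=162.3302 intr=0.0000 cont=2.0624 V=2.0624[hold]  S*(4)=119.8200
k=3: j=0 S=95.4172 intr=55.2728 cont=53.3554 V=55.2728[EX]; j=1 S=111.0611 intr=39.6289 cont=37.7116 V=39.6289[EX]; j=2 S=129.2697 intr=21.4203 cont=19.8628 V=21.4203[EX]; j=3 S=150.4637 intr=0.2263 cont=6.2399 V=6.2399[hold]  S*(3)=129.2697
k=2: j=0 S=102.9424 intr=47.7476 cont=45.8303 V=47.7476[EX]; j=1 S=119.8200 intr=30.8700 cont=28.9527 V=30.8700[EX]; j=2 S=139.4647 intr=11.2253 cont=12.6674 V=12.6674[hold]  S*(2)=119.8200
k=1: j=0 S=111.0611 intr=39.6289 cont=37.7116 V=39.6289[EX]; j=1 S=129.2697 intr=21.4203 cont=20.3086 V=21.4203[EX]  S*(1)=129.2697
k=0: j=0 S=119.8200 intr=30.8700 cont=28.9527 V=30.8700[EX]  S*(0)=119.8200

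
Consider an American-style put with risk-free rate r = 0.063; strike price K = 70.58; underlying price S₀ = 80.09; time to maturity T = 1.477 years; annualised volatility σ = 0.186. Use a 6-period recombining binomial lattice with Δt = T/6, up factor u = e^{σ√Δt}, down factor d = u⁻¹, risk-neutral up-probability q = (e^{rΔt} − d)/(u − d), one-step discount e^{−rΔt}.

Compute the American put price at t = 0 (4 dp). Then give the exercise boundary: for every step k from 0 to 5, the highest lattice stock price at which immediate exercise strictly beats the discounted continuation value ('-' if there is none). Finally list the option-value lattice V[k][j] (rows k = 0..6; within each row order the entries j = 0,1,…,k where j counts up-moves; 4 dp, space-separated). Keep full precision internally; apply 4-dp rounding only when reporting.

price = 1.7428
boundary = - - - 60.7215 55.3687 60.7215
tree:
1.7428
3.2055 0.6490
5.7268 1.3258 0.1386
9.8585 2.6597 0.3210 0.0000
15.2113 5.2083 0.7434 0.0000 0.0000
20.0923 9.8585 1.7219 0.0000 0.0000 0.0000
24.5430 15.2113 3.9881 0.0000 0.0000 0.0000 0.0000

params: Δt=0.24617 u=1.09668 d=0.91185 q=0.56151 e^(-rΔt)=0.98461
t_6 payoffs: 24.5430 15.2113 3.9881 0.0000 0.0000 0.0000 0.0000
t_5: node(5,0) S=50.4877 payoff=20.0923 vs cont=19.0062 → 20.0923 [stop]  node(5,1) S=60.7215 payoff=9.8585 vs cont=8.7723 → 9.8585 [stop]  node(5,2) S=73.0297 payoff=0.0000 vs cont=1.7219 → 1.7219 [wait]  node(5,3) S=87.8328 payoff=0.0000 vs cont=0.0000 → 0.0000 [wait]  node(5,4) S=105.6365 payoff=0.0000 vs cont=0.0000 → 0.0000 [wait]  node(5,5) S=127.0489 payoff=0.0000 vs cont=0.0000 → 0.0000 [wait]  ⇒ S*(5)=60.7215
t_4: node(4,0) S=55.3687 payoff=15.2113 vs cont=14.1252 → 15.2113 [stop]  node(4,1) S=66.5919 payoff=3.9881 vs cont=5.2083 → 5.2083 [wait]  node(4,2) S=80.0900 payoff=0.0000 vs cont=0.7434 → 0.7434 [wait]  node(4,3) S=96.3242 payoff=0.0000 vs cont=0.0000 → 0.0000 [wait]  node(4,4) S=115.8490 payoff=0.0000 vs cont=0.0000 → 0.0000 [wait]  ⇒ S*(4)=55.3687
t_3: node(3,0) S=60.7215 payoff=9.8585 vs cont=9.4469 → 9.8585 [stop]  node(3,1) S=73.0297 payoff=0.0000 vs cont=2.6597 → 2.6597 [wait]  node(3,2) S=87.8328 payoff=0.0000 vs cont=0.3210 → 0.3210 [wait]  node(3,3) S=105.6365 payoff=0.0000 vs cont=0.0000 → 0.0000 [wait]  ⇒ S*(3)=60.7215
t_2: node(2,0) S=66.5919 payoff=3.9881 vs cont=5.7268 → 5.7268 [wait]  node(2,1) S=80.0900 payoff=0.0000 vs cont=1.3258 → 1.3258 [wait]  node(2,2) S=96.3242 payoff=0.0000 vs cont=0.1386 → 0.1386 [wait]  ⇒ S*(2)=-
t_1: node(1,0) S=73.0297 payoff=0.0000 vs cont=3.2055 → 3.2055 [wait]  node(1,1) S=87.8328 payoff=0.0000 vs cont=0.6490 → 0.6490 [wait]  ⇒ S*(1)=-
t_0: node(0,0) S=80.0900 payoff=0.0000 vs cont=1.7428 → 1.7428 [wait]  ⇒ S*(0)=-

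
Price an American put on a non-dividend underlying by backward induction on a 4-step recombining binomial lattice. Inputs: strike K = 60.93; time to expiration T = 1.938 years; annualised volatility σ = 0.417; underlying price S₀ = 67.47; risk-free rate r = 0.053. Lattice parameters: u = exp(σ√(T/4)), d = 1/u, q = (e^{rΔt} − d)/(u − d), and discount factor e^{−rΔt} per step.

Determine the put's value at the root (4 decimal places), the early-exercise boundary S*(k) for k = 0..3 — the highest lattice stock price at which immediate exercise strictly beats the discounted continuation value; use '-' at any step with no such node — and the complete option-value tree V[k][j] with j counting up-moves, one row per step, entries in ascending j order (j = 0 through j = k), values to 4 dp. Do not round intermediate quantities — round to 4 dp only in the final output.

price = 9.0384
boundary = - - 37.7569 28.2449
tree:
9.0384
14.7450 3.1559
23.1731 6.1340 0.0000
32.6851 11.9224 0.0000 0.0000
39.8008 23.1731 0.0000 0.0000 0.0000

params: Δt=0.48450 u=1.33677 d=0.74807 q=0.47212 e^(-rΔt)=0.97465
t_4 payoffs: 39.8008 23.1731 0.0000 0.0000 0.0000
t_3: node(3,0) S=28.2449 payoff=32.6851 vs cont=31.1405 → 32.6851 [stop]  node(3,1) S=50.4724 payoff=10.4576 vs cont=11.9224 → 11.9224 [wait]  node(3,2) S=90.1920 payoff=0.0000 vs cont=0.0000 → 0.0000 [wait]  node(3,3) S=161.1692 payoff=0.0000 vs cont=0.0000 → 0.0000 [wait]  ⇒ S*(3)=28.2449
t_2: node(2,0) S=37.7569 payoff=23.1731 vs cont=22.3024 → 23.1731 [stop]  node(2,1) S=67.4700 payoff=0.0000 vs cont=6.1340 → 6.1340 [wait]  node(2,2) S=120.5660 payoff=0.0000 vs cont=0.0000 → 0.0000 [wait]  ⇒ S*(2)=37.7569
t_1: node(1,0) S=50.4724 payoff=10.4576 vs cont=14.7450 → 14.7450 [wait]  node(1,1) S=90.1920 payoff=0.0000 vs cont=3.1559 → 3.1559 [wait]  ⇒ S*(1)=-
t_0: node(0,0) S=67.4700 payoff=0.0000 vs cont=9.0384 → 9.0384 [wait]  ⇒ S*(0)=-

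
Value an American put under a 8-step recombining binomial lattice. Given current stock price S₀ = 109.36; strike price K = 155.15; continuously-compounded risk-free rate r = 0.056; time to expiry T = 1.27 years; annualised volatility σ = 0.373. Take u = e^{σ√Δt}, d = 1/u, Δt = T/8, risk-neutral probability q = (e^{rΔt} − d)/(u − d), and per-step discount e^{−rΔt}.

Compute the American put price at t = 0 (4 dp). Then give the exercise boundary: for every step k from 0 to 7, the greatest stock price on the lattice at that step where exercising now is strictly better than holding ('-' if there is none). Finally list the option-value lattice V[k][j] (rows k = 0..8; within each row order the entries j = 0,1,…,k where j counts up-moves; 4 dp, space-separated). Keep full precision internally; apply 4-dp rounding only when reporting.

price = 47.4470
boundary = - 94.2574 81.2404 94.2574 109.3600 94.2574 109.3600 126.8825
tree:
47.4470
60.8926 34.4706
73.9096 46.6204 22.5927
85.1289 60.8926 32.7786 12.5204
94.7988 73.9096 45.7900 19.9835 5.0676
103.1333 85.1289 60.8926 30.9100 9.1018 1.0081
110.3168 94.7988 73.9096 45.7900 16.1581 2.0056 0.0000
116.5083 103.1333 85.1289 60.8926 28.2675 3.9899 0.0000 0.0000
121.8447 110.3168 94.7988 73.9096 45.7900 7.9375 0.0000 0.0000 0.0000

Δt=0.15875  u=1.16023  d=0.86190  q=0.49285  discount=0.99115
step 8 (expiry): payoffs max(K−S,0) = 121.8447 110.3168 94.7988 73.9096 45.7900 7.9375 0.0000 0.0000 0.0000
step 7: (k=7,j=0): S=38.6417, (K−S)⁺=116.5083, hold=115.1351 ⇒ V=116.5083 exercise | (k=7,j=1): S=52.0167, (K−S)⁺=103.1333, hold=101.7601 ⇒ V=103.1333 exercise | (k=7,j=2): S=70.0211, (K−S)⁺=85.1289, hold=83.7557 ⇒ V=85.1289 exercise | (k=7,j=3): S=94.2574, (K−S)⁺=60.8926, hold=59.5194 ⇒ V=60.8926 exercise | (k=7,j=4): S=126.8825, (K−S)⁺=28.2675, hold=26.8944 ⇒ V=28.2675 exercise | (k=7,j=5): S=170.8000, (K−S)⁺=0.0000, hold=3.9899 ⇒ V=3.9899 continue | (k=7,j=6): S=229.9186, (K−S)⁺=0.0000, hold=0.0000 ⇒ V=0.0000 continue | (k=7,j=7): S=309.4998, (K−S)⁺=0.0000, hold=0.0000 ⇒ V=0.0000 continue  boundary S*=126.8825
step 6: (k=6,j=0): S=44.8332, (K−S)⁺=110.3168, hold=108.9436 ⇒ V=110.3168 exercise | (k=6,j=1): S=60.3512, (K−S)⁺=94.7988, hold=93.4256 ⇒ V=94.7988 exercise | (k=6,j=2): S=81.2404, (K−S)⁺=73.9096, hold=72.5364 ⇒ V=73.9096 exercise | (k=6,j=3): S=109.3600, (K−S)⁺=45.7900, hold=44.4168 ⇒ V=45.7900 exercise | (k=6,j=4): S=147.2125, (K−S)⁺=7.9375, hold=16.1581 ⇒ V=16.1581 continue | (k=6,j=5): S=198.1669, (K−S)⁺=0.0000, hold=2.0056 ⇒ V=2.0056 continue | (k=6,j=6): S=266.7579, (K−S)⁺=0.0000, hold=0.0000 ⇒ V=0.0000 continue  boundary S*=109.3600
step 5: (k=5,j=0): S=52.0167, (K−S)⁺=103.1333, hold=101.7601 ⇒ V=103.1333 exercise | (k=5,j=1): S=70.0211, (K−S)⁺=85.1289, hold=83.7557 ⇒ V=85.1289 exercise | (k=5,j=2): S=94.2574, (K−S)⁺=60.8926, hold=59.5194 ⇒ V=60.8926 exercise | (k=5,j=3): S=126.8825, (K−S)⁺=28.2675, hold=30.9100 ⇒ V=30.9100 continue | (k=5,j=4): S=170.8000, (K−S)⁺=0.0000, hold=9.1018 ⇒ V=9.1018 continue | (k=5,j=5): S=229.9186, (K−S)⁺=0.0000, hold=1.0081 ⇒ V=1.0081 continue  boundary S*=94.2574
step 4: (k=4,j=0): S=60.3512, (K−S)⁺=94.7988, hold=93.4256 ⇒ V=94.7988 exercise | (k=4,j=1): S=81.2404, (K−S)⁺=73.9096, hold=72.5364 ⇒ V=73.9096 exercise | (k=4,j=2): S=109.3600, (K−S)⁺=45.7900, hold=45.7076 ⇒ V=45.7900 exercise | (k=4,j=3): S=147.2125, (K−S)⁺=7.9375, hold=19.9835 ⇒ V=19.9835 continue | (k=4,j=4): S=198.1669, (K−S)⁺=0.0000, hold=5.0676 ⇒ V=5.0676 continue  boundary S*=109.3600
step 3: (k=3,j=0): S=70.0211, (K−S)⁺=85.1289, hold=83.7557 ⇒ V=85.1289 exercise | (k=3,j=1): S=94.2574, (K−S)⁺=60.8926, hold=59.5194 ⇒ V=60.8926 exercise | (k=3,j=2): S=126.8825, (K−S)⁺=28.2675, hold=32.7786 ⇒ V=32.7786 continue | (k=3,j=3): S=170.8000, (K−S)⁺=0.0000, hold=12.5204 ⇒ V=12.5204 continue  boundary S*=94.2574
step 2: (k=2,j=0): S=81.2404, (K−S)⁺=73.9096, hold=72.5364 ⇒ V=73.9096 exercise | (k=2,j=1): S=109.3600, (K−S)⁺=45.7900, hold=46.6204 ⇒ V=46.6204 continue | (k=2,j=2): S=147.2125, (K−S)⁺=7.9375, hold=22.5927 ⇒ V=22.5927 continue  boundary S*=81.2404
step 1: (k=1,j=0): S=94.2574, (K−S)⁺=60.8926, hold=59.9251 ⇒ V=60.8926 exercise | (k=1,j=1): S=126.8825, (K−S)⁺=28.2675, hold=34.4706 ⇒ V=34.4706 continue  boundary S*=94.2574
step 0: (k=0,j=0): S=109.3600, (K−S)⁺=45.7900, hold=47.4470 ⇒ V=47.4470 continue  boundary S*=-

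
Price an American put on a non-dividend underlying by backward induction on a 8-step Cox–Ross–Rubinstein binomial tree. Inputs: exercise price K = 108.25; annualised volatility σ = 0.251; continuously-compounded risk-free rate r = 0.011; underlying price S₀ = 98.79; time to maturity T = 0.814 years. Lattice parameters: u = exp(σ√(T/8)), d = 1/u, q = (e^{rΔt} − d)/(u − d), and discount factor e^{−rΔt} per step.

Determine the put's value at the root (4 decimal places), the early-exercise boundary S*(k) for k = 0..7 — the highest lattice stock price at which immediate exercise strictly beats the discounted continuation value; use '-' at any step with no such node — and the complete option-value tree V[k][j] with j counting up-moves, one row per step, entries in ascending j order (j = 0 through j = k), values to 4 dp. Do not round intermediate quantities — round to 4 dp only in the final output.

params: Δt=0.10175 u=1.08336 d=0.92306 q=0.48698 e^(-rΔt)=0.99888
t_8 payoffs: 56.1857 47.1441 36.5323 24.0776 9.4600 0.0000 0.0000 0.0000 0.0000
t_7: node(7,0) S=56.4042 payoff=51.8458 vs cont=51.7247 → 51.8458 [stop]  node(7,1) S=66.1995 payoff=42.0505 vs cont=41.9294 → 42.0505 [stop]  node(7,2) S=77.6959 payoff=30.5541 vs cont=30.4330 → 30.5541 [stop]  node(7,3) S=91.1888 payoff=17.0612 vs cont=16.9401 → 17.0612 [stop]  node(7,4) S=107.0249 payoff=1.2251 vs cont=4.8477 → 4.8477 [wait]  node(7,5) S=125.6111 payoff=0.0000 vs cont=0.0000 → 0.0000 [wait]  node(7,6) S=147.4250 payoff=0.0000 vs cont=0.0000 → 0.0000 [wait]  node(7,7) S=173.0272 payoff=0.0000 vs cont=0.0000 → 0.0000 [wait]  ⇒ S*(7)=91.1888
t_6: node(6,0) S=61.1059 payoff=47.1441 vs cont=47.0230 → 47.1441 [stop]  node(6,1) S=71.7177 payoff=36.5323 vs cont=36.4112 → 36.5323 [stop]  node(6,2) S=84.1724 payoff=24.0776 vs cont=23.9565 → 24.0776 [stop]  node(6,3) S=98.7900 payoff=9.4600 vs cont=11.1011 → 11.1011 [wait]  node(6,4) S=115.9461 payoff=0.0000 vs cont=2.4842 → 2.4842 [wait]  node(6,5) S=136.0817 payoff=0.0000 vs cont=0.0000 → 0.0000 [wait]  node(6,6) S=159.7140 payoff=0.0000 vs cont=0.0000 → 0.0000 [wait]  ⇒ S*(6)=84.1724
t_5: node(5,0) S=66.1995 payoff=42.0505 vs cont=41.9294 → 42.0505 [stop]  node(5,1) S=77.6959 payoff=30.5541 vs cont=30.4330 → 30.5541 [stop]  node(5,2) S=91.1888 payoff=17.0612 vs cont=17.7384 → 17.7384 [wait]  node(5,3) S=107.0249 payoff=1.2251 vs cont=6.8971 → 6.8971 [wait]  node(5,4) S=125.6111 payoff=0.0000 vs cont=1.2730 → 1.2730 [wait]  node(5,5) S=147.4250 payoff=0.0000 vs cont=0.0000 → 0.0000 [wait]  ⇒ S*(5)=77.6959
t_4: node(4,0) S=71.7177 payoff=36.5323 vs cont=36.4112 → 36.5323 [stop]  node(4,1) S=84.1724 payoff=24.0776 vs cont=24.2859 → 24.2859 [wait]  node(4,2) S=98.7900 payoff=9.4600 vs cont=12.4450 → 12.4450 [wait]  node(4,3) S=115.9461 payoff=0.0000 vs cont=4.1536 → 4.1536 [wait]  node(4,4) S=136.0817 payoff=0.0000 vs cont=0.6524 → 0.6524 [wait]  ⇒ S*(4)=71.7177
t_3: node(3,0) S=77.6959 payoff=30.5541 vs cont=30.5343 → 30.5541 [stop]  node(3,1) S=91.1888 payoff=17.0612 vs cont=18.4989 → 18.4989 [wait]  node(3,2) S=107.0249 payoff=1.2251 vs cont=8.3978 → 8.3978 [wait]  node(3,3) S=125.6111 payoff=0.0000 vs cont=2.4458 → 2.4458 [wait]  ⇒ S*(3)=77.6959
t_2: node(2,0) S=84.1724 payoff=24.0776 vs cont=24.6558 → 24.6558 [wait]  node(2,1) S=98.7900 payoff=9.4600 vs cont=13.5647 → 13.5647 [wait]  node(2,2) S=115.9461 payoff=0.0000 vs cont=5.4932 → 5.4932 [wait]  ⇒ S*(2)=-
t_1: node(1,0) S=91.1888 payoff=17.0612 vs cont=19.2331 → 19.2331 [wait]  node(1,1) S=107.0249 payoff=1.2251 vs cont=9.6232 → 9.6232 [wait]  ⇒ S*(1)=-
t_0: node(0,0) S=98.7900 payoff=9.4600 vs cont=14.5370 → 14.5370 [wait]  ⇒ S*(0)=-

price = 14.5370
boundary = - - - 77.6959 71.7177 77.6959 84.1724 91.1888
tree:
14.5370
19.2331 9.6232
24.6558 13.5647 5.4932
30.5541 18.4989 8.3978 2.4458
36.5323 24.2859 12.4450 4.1536 0.6524
42.0505 30.5541 17.7384 6.8971 1.2730 0.0000
47.1441 36.5323 24.0776 11.1011 2.4842 0.0000 0.0000
51.8458 42.0505 30.5541 17.0612 4.8477 0.0000 0.0000 0.0000
56.1857 47.1441 36.5323 24.0776 9.4600 0.0000 0.0000 0.0000 0.0000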